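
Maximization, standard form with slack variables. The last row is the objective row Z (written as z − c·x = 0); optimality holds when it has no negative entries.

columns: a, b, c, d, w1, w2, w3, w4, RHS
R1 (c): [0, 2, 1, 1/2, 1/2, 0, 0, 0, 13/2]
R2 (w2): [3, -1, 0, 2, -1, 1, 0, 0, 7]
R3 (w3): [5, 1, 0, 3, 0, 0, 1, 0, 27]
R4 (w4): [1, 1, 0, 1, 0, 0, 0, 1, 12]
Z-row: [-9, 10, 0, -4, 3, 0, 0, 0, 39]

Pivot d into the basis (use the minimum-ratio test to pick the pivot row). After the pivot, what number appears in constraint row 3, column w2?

Ratio test on column d — row 1: (13/2)/(1/2) = 13; row 2: 7/2 = 7/2; row 3: 27/3 = 9; row 4: 12/1 = 12. Minimum is 7/2 at row 2 (w2 leaves); pivot element 2.
Divide row 2 by 2; eliminate column d from the other rows.
Row 3 update in column w2: 0 − 3·(1/2) = -3/2.

-3/2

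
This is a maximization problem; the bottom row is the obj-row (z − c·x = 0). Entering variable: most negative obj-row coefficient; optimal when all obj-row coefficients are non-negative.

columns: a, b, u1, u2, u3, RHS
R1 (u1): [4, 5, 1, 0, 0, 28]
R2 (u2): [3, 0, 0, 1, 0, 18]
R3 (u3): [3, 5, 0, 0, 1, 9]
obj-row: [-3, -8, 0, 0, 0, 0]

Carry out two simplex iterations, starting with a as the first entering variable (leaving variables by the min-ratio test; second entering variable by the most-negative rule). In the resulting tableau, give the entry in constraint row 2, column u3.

Ratio test on column a — row 1: 28/4 = 7; row 2: 18/3 = 6; row 3: 9/3 = 3. Minimum is 3 at row 3 (u3 leaves); pivot element 3.
Divide row 3 by 3; eliminate column a from the other rows.
Second iteration: most negative obj-row entry is -3 in column b, so b enters.
Ratio test on column b — row 1: entry -5/3 ≤ 0; row 2: entry -5 ≤ 0; row 3: 3/(5/3) = 9/5. Minimum is 9/5 at row 3 (a leaves); pivot element 5/3.
Divide row 3 by 5/3; eliminate column b from the other rows.
After both pivots, the entry at constraint row 2, column u3 is 0.

0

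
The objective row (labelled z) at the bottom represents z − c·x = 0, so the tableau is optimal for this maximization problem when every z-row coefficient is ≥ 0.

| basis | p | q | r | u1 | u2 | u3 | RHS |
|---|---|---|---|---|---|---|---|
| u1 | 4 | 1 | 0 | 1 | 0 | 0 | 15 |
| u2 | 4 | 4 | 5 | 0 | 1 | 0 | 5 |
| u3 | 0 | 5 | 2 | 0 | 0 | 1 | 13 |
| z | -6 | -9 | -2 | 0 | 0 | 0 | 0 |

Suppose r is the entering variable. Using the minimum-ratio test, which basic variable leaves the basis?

u2

Column r entries and ratios — u1: 0 ≤ 0, skip; u2: 5/5 = 1; u3: 13/2 = 13/2.
Smallest ratio is 1 in the row of u2, so u2 leaves.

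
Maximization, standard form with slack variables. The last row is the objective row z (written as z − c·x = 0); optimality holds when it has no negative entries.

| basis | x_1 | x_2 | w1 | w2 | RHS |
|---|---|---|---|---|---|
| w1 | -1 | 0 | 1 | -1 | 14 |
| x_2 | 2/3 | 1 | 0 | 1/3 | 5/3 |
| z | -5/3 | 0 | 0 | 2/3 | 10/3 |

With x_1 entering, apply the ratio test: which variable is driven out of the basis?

Column x_1 entries and ratios — w1: -1 ≤ 0, skip; x_2: (5/3)/(2/3) = 5/2.
Smallest ratio is 5/2 in the row of x_2, so x_2 leaves.

x_2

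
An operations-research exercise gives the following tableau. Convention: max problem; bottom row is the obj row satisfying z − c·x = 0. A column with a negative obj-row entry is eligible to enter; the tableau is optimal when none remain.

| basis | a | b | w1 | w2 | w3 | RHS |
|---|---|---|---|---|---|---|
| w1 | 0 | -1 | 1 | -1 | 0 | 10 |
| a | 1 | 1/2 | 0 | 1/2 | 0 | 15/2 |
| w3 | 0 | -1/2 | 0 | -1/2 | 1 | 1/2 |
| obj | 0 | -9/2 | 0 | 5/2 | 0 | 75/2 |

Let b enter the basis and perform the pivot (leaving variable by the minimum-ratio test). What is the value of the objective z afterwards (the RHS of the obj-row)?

Ratio test on column b — row 1: entry -1 ≤ 0; row 2: (15/2)/(1/2) = 15; row 3: entry -1/2 ≤ 0. Minimum is 15 at row 2 (a leaves); pivot element 1/2.
Pivot on row 2; the obj-row RHS becomes 75/2 − (-9/2)·15 = 105.

105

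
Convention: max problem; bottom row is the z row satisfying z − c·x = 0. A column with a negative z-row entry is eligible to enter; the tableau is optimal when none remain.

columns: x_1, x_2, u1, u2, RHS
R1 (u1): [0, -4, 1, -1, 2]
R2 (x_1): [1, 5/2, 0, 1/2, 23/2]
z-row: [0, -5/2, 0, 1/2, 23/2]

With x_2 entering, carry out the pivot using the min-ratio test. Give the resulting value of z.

Ratio test on column x_2 — row 1: entry -4 ≤ 0; row 2: (23/2)/(5/2) = 23/5. Minimum is 23/5 at row 2 (x_1 leaves); pivot element 5/2.
Pivot on row 2; the z-row RHS becomes 23/2 − (-5/2)·(23/5) = 23.

23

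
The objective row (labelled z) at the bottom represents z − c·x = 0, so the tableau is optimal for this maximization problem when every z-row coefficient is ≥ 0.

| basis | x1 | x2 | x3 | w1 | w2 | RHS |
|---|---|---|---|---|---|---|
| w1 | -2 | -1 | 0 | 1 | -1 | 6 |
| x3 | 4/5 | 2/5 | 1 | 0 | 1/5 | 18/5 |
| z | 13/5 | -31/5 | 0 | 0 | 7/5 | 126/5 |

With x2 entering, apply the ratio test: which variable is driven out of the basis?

x3

Column x2 entries and ratios — w1: -1 ≤ 0, skip; x3: (18/5)/(2/5) = 9.
Smallest ratio is 9 in the row of x3, so x3 leaves.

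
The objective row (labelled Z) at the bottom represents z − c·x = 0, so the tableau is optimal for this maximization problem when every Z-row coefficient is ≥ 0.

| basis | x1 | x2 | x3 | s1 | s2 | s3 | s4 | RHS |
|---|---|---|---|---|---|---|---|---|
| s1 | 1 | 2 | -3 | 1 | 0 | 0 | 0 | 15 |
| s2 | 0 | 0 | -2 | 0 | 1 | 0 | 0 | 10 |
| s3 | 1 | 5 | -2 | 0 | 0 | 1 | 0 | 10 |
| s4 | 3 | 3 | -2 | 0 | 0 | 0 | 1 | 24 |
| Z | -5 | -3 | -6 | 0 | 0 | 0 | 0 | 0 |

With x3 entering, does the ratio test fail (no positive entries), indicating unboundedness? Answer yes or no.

Every constraint-row entry in column x3 is ≤ 0, so increasing x3 is unbounded.

yes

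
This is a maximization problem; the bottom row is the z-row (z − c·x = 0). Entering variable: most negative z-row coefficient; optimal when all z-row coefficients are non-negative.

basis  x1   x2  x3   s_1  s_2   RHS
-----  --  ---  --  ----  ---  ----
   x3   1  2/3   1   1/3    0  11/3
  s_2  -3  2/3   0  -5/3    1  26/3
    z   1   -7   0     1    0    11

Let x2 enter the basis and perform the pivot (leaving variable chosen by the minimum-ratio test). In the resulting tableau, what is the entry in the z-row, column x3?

21/2

Ratio test on column x2 — row 1: (11/3)/(2/3) = 11/2; row 2: (26/3)/(2/3) = 13. Minimum is 11/2 at row 1 (x3 leaves); pivot element 2/3.
Divide row 1 by 2/3; eliminate column x2 from the other rows.
z-row update in column x3: 0 − (-7)·(3/2) = 21/2.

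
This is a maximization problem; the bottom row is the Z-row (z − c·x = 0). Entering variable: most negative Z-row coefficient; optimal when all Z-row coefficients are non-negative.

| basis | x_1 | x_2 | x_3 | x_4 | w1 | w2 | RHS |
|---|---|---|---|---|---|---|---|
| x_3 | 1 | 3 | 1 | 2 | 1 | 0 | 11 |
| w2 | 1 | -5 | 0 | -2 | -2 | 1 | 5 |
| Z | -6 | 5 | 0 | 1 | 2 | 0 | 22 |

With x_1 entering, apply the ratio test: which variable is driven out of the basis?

Column x_1 entries and ratios — x_3: 11/1 = 11; w2: 5/1 = 5.
Smallest ratio is 5 in the row of w2, so w2 leaves.

w2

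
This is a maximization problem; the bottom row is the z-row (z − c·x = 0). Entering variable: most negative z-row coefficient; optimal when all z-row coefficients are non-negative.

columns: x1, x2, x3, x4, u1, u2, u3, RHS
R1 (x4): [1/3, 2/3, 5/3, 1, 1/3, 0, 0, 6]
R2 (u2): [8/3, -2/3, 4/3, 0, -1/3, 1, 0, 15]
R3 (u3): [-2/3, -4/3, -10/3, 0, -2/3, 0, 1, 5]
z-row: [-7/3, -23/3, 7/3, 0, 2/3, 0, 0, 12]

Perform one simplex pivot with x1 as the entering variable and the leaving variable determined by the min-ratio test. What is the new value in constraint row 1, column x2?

Ratio test on column x1 — row 1: 6/(1/3) = 18; row 2: 15/(8/3) = 45/8; row 3: entry -2/3 ≤ 0. Minimum is 45/8 at row 2 (u2 leaves); pivot element 8/3.
Divide row 2 by 8/3; eliminate column x1 from the other rows.
Row 1 update in column x2: 2/3 − (1/3)·(-1/4) = 3/4.

3/4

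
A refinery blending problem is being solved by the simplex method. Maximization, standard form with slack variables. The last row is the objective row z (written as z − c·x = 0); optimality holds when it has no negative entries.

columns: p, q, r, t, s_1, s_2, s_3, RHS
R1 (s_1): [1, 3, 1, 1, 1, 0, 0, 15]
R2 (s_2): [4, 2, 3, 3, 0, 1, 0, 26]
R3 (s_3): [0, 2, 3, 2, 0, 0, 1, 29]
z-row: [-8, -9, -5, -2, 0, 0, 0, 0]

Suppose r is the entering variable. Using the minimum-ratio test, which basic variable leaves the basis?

s_2

Column r entries and ratios — s_1: 15/1 = 15; s_2: 26/3 = 26/3; s_3: 29/3 = 29/3.
Smallest ratio is 26/3 in the row of s_2, so s_2 leaves.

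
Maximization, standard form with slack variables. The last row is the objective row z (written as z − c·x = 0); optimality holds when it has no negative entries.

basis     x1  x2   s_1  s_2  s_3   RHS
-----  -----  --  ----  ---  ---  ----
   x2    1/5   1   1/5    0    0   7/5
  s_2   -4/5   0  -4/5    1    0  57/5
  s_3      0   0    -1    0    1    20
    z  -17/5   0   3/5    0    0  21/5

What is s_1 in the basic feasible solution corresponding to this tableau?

0

s_1 is not in the basis, so in the current basic feasible solution s_1 = 0.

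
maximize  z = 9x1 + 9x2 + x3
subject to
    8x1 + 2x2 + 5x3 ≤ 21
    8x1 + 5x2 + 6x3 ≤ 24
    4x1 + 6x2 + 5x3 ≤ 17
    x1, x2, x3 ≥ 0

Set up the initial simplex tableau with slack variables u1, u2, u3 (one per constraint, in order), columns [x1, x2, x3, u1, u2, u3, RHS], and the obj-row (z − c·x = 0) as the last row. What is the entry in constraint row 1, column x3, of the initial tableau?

Constraint 1 has coefficient 5 on x3.

5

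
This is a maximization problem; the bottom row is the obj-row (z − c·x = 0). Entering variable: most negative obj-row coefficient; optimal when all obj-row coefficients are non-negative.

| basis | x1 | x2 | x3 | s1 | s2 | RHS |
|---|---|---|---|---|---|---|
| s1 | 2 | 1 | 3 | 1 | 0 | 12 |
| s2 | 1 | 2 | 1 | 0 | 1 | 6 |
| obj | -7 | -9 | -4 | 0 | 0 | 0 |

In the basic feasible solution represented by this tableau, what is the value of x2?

0

x2 is not in the basis, so in the current basic feasible solution x2 = 0.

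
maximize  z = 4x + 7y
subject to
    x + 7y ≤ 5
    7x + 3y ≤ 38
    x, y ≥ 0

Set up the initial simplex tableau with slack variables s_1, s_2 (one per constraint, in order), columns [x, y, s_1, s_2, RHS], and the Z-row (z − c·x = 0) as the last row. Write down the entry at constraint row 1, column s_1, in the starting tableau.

Slack s_1 belongs to constraint 1; its column is the unit vector e_1, so the entry in row 1 is 1.

1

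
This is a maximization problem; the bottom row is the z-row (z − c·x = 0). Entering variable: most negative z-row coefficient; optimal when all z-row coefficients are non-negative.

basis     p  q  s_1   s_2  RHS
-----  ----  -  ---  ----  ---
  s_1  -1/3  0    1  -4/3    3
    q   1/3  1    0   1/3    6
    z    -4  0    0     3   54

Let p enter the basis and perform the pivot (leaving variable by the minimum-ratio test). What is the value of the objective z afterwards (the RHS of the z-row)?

126

Ratio test on column p — row 1: entry -1/3 ≤ 0; row 2: 6/(1/3) = 18. Minimum is 18 at row 2 (q leaves); pivot element 1/3.
Pivot on row 2; the z-row RHS becomes 54 − (-4)·18 = 126.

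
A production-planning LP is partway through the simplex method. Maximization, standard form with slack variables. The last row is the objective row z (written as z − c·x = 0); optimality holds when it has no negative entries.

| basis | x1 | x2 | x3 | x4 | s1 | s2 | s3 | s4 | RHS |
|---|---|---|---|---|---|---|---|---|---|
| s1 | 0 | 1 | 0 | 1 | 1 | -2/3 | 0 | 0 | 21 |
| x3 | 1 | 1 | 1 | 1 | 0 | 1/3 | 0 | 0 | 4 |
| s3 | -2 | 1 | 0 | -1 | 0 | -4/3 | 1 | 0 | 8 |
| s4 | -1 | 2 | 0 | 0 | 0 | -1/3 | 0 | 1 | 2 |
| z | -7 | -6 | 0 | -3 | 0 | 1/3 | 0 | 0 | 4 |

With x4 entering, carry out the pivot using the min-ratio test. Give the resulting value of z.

Ratio test on column x4 — row 1: 21/1 = 21; row 2: 4/1 = 4; row 3: entry -1 ≤ 0; row 4: entry 0 ≤ 0. Minimum is 4 at row 2 (x3 leaves); pivot element 1.
Pivot on row 2; the z-row RHS becomes 4 − (-3)·4 = 16.

16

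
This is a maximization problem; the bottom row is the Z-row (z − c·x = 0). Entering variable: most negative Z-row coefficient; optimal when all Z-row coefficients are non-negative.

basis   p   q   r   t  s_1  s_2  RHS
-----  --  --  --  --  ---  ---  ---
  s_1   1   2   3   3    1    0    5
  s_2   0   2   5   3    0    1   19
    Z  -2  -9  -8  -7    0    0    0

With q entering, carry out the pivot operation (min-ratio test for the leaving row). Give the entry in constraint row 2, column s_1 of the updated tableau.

Ratio test on column q — row 1: 5/2 = 5/2; row 2: 19/2 = 19/2. Minimum is 5/2 at row 1 (s_1 leaves); pivot element 2.
Divide row 1 by 2; eliminate column q from the other rows.
Row 2 update in column s_1: 0 − 2·(1/2) = -1.

-1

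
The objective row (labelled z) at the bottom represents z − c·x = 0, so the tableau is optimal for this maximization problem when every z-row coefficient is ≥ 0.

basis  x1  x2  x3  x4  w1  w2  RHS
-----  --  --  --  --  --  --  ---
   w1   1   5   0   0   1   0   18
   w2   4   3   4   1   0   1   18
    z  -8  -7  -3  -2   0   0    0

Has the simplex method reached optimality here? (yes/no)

The z-row has a negative entry -8 in column x1, so it is not optimal.

no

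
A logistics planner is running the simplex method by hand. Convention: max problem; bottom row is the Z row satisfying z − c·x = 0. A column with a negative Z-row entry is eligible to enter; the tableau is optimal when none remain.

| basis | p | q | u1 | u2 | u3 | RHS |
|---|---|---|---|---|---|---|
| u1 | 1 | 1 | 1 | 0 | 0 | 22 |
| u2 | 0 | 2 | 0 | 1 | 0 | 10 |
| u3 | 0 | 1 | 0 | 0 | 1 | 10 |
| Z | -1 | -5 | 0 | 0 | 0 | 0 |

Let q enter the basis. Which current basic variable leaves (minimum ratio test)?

u2

Column q entries and ratios — u1: 22/1 = 22; u2: 10/2 = 5; u3: 10/1 = 10.
Smallest ratio is 5 in the row of u2, so u2 leaves.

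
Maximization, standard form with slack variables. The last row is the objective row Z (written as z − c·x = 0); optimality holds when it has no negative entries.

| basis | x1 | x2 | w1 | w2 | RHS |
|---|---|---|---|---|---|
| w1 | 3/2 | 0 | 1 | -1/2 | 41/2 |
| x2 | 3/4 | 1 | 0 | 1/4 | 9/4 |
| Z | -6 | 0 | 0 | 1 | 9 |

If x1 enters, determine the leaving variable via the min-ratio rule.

Column x1 entries and ratios — w1: (41/2)/(3/2) = 41/3; x2: (9/4)/(3/4) = 3.
Smallest ratio is 3 in the row of x2, so x2 leaves.

x2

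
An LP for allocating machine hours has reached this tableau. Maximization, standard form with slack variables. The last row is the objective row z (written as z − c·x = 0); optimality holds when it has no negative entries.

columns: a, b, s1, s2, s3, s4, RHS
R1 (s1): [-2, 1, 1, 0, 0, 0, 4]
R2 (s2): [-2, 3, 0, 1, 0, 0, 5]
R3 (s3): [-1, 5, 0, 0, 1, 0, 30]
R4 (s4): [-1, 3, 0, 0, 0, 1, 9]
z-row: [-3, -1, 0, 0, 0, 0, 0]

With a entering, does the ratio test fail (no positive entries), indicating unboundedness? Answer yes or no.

Every constraint-row entry in column a is ≤ 0, so increasing a is unbounded.

yes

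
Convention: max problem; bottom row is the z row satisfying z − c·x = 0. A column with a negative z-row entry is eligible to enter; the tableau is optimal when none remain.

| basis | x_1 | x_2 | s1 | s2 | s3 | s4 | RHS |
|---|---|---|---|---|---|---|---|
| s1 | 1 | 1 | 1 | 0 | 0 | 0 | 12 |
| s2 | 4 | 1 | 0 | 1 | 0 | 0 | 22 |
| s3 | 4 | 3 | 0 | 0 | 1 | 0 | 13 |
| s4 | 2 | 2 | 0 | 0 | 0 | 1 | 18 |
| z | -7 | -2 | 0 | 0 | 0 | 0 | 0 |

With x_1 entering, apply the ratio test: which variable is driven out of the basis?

Column x_1 entries and ratios — s1: 12/1 = 12; s2: 22/4 = 11/2; s3: 13/4 = 13/4; s4: 18/2 = 9.
Smallest ratio is 13/4 in the row of s3, so s3 leaves.

s3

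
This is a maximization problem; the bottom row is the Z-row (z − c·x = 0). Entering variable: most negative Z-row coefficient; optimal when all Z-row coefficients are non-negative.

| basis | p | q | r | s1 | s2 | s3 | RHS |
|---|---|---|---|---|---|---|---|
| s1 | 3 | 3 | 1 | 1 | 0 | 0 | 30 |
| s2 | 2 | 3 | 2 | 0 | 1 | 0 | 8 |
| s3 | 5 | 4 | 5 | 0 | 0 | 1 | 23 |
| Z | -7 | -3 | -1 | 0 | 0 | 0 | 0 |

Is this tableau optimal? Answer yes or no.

The Z-row has a negative entry -7 in column p, so it is not optimal.

no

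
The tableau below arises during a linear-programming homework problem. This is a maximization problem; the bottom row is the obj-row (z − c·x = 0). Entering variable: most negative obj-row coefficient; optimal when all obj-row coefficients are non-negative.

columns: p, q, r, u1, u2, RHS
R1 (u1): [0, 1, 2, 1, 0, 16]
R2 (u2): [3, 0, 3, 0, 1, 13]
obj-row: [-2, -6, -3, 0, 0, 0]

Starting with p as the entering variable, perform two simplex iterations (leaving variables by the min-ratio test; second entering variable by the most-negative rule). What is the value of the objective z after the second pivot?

Ratio test on column p — row 1: entry 0 ≤ 0; row 2: 13/3 = 13/3. Minimum is 13/3 at row 2 (u2 leaves); pivot element 3.
Pivot on row 2; the obj-row RHS becomes 0 − (-2)·(13/3) = 26/3.
Next entering variable (most negative obj-row entry -6): q.
Ratio test on column q — row 1: 16/1 = 16; row 2: entry 0 ≤ 0. Minimum is 16 at row 1 (u1 leaves); pivot element 1.
After the second pivot the obj-row RHS is 26/3 − (-6)·16 = 314/3.

314/3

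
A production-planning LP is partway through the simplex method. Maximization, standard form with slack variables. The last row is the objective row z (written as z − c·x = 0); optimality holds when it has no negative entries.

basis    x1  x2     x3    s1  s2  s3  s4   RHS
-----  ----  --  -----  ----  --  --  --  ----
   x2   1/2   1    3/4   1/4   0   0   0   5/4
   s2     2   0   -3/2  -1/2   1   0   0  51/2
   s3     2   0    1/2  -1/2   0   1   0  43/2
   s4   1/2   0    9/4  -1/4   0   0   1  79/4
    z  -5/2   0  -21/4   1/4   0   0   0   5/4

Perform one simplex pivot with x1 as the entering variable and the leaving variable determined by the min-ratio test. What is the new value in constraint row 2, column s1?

Ratio test on column x1 — row 1: (5/4)/(1/2) = 5/2; row 2: (51/2)/2 = 51/4; row 3: (43/2)/2 = 43/4; row 4: (79/4)/(1/2) = 79/2. Minimum is 5/2 at row 1 (x2 leaves); pivot element 1/2.
Divide row 1 by 1/2; eliminate column x1 from the other rows.
Row 2 update in column s1: -1/2 − 2·(1/2) = -3/2.

-3/2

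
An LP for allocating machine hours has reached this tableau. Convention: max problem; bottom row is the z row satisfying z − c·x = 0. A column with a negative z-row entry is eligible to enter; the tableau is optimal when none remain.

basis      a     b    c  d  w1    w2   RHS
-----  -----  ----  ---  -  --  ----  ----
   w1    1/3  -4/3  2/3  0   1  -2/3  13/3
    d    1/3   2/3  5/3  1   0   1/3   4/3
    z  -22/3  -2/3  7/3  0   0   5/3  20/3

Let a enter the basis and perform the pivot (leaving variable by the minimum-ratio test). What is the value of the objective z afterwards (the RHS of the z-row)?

Ratio test on column a — row 1: (13/3)/(1/3) = 13; row 2: (4/3)/(1/3) = 4. Minimum is 4 at row 2 (d leaves); pivot element 1/3.
Pivot on row 2; the z-row RHS becomes 20/3 − (-22/3)·4 = 36.

36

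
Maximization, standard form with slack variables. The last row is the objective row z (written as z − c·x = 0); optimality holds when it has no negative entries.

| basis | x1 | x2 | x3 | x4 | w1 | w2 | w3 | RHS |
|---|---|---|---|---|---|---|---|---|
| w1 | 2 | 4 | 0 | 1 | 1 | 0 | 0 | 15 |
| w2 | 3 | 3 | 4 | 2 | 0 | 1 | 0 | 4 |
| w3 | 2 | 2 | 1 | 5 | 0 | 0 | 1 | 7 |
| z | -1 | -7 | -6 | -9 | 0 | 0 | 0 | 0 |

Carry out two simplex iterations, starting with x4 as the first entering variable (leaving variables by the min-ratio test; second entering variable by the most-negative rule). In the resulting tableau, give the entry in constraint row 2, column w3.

-1/9

Ratio test on column x4 — row 1: 15/1 = 15; row 2: 4/2 = 2; row 3: 7/5 = 7/5. Minimum is 7/5 at row 3 (w3 leaves); pivot element 5.
Divide row 3 by 5; eliminate column x4 from the other rows.
Second iteration: most negative z-row entry is -21/5 in column x3, so x3 enters.
Ratio test on column x3 — row 1: entry -1/5 ≤ 0; row 2: (6/5)/(18/5) = 1/3; row 3: (7/5)/(1/5) = 7. Minimum is 1/3 at row 2 (w2 leaves); pivot element 18/5.
Divide row 2 by 18/5; eliminate column x3 from the other rows.
After both pivots, the entry at constraint row 2, column w3 is -1/9.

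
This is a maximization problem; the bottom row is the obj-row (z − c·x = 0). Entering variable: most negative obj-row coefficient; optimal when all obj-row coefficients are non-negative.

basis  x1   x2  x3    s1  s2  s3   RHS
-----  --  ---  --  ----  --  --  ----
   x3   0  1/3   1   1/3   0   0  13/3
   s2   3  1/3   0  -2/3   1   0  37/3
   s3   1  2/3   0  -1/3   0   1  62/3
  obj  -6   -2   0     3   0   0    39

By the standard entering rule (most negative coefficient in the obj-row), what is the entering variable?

x1

Negative obj-row entries: x1: -6, x2: -2.
The most negative is -6 in column x1, so x1 enters.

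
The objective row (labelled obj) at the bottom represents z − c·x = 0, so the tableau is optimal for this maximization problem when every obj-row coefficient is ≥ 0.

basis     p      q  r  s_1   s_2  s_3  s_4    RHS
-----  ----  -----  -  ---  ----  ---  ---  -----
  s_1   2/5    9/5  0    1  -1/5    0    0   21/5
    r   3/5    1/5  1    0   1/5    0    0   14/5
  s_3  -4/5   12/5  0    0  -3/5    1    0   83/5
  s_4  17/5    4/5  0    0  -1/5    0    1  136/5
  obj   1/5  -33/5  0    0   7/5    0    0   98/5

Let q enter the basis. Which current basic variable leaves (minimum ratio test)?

Column q entries and ratios — s_1: (21/5)/(9/5) = 7/3; r: (14/5)/(1/5) = 14; s_3: (83/5)/(12/5) = 83/12; s_4: (136/5)/(4/5) = 34.
Smallest ratio is 7/3 in the row of s_1, so s_1 leaves.

s_1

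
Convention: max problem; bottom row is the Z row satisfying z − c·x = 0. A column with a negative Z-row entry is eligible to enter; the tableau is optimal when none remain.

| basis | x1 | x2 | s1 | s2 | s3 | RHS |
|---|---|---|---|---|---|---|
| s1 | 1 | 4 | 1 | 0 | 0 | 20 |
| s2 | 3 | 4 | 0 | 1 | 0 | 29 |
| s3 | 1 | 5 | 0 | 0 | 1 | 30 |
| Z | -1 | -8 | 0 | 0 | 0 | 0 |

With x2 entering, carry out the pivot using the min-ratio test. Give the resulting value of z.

Ratio test on column x2 — row 1: 20/4 = 5; row 2: 29/4 = 29/4; row 3: 30/5 = 6. Minimum is 5 at row 1 (s1 leaves); pivot element 4.
Pivot on row 1; the Z-row RHS becomes 0 − (-8)·5 = 40.

40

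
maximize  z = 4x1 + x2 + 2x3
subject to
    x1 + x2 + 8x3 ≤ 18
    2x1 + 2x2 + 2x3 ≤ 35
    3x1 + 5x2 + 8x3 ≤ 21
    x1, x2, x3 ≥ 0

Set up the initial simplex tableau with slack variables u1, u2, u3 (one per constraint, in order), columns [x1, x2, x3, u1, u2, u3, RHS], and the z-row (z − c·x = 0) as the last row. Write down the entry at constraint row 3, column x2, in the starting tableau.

5

Constraint 3 has coefficient 5 on x2.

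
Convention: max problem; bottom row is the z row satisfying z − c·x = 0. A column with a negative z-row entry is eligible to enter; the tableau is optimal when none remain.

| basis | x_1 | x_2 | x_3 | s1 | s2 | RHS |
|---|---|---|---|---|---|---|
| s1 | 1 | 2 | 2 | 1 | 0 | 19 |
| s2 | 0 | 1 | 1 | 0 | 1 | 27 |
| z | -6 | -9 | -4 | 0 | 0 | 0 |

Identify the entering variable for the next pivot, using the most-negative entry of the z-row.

Negative z-row entries: x_1: -6, x_2: -9, x_3: -4.
The most negative is -9 in column x_2, so x_2 enters.

x_2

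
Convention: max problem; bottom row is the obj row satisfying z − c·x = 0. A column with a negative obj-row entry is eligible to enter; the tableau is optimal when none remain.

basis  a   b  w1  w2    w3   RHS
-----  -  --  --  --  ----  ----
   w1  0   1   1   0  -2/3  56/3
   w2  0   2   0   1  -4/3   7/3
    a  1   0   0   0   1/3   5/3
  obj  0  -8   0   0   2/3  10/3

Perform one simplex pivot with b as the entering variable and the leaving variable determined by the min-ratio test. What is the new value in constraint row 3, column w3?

Ratio test on column b — row 1: (56/3)/1 = 56/3; row 2: (7/3)/2 = 7/6; row 3: entry 0 ≤ 0. Minimum is 7/6 at row 2 (w2 leaves); pivot element 2.
Divide row 2 by 2; eliminate column b from the other rows.
Row 3 update in column w3: 1/3 − 0·(-2/3) = 1/3.

1/3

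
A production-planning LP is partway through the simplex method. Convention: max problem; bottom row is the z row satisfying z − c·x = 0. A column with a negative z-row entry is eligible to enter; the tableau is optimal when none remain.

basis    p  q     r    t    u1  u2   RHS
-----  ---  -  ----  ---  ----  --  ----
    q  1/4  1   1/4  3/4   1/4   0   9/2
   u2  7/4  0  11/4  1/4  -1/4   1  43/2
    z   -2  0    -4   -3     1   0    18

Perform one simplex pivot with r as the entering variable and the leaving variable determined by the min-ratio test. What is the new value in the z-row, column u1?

Ratio test on column r — row 1: (9/2)/(1/4) = 18; row 2: (43/2)/(11/4) = 86/11. Minimum is 86/11 at row 2 (u2 leaves); pivot element 11/4.
Divide row 2 by 11/4; eliminate column r from the other rows.
z-row update in column u1: 1 − (-4)·(-1/11) = 7/11.

7/11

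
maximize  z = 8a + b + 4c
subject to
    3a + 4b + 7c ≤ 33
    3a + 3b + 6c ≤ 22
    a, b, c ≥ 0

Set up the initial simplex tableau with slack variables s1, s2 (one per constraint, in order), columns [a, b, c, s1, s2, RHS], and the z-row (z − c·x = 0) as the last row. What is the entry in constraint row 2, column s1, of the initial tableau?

0

Slack s1 belongs to constraint 1; its column is the unit vector e_1, so the entry in row 2 is 0.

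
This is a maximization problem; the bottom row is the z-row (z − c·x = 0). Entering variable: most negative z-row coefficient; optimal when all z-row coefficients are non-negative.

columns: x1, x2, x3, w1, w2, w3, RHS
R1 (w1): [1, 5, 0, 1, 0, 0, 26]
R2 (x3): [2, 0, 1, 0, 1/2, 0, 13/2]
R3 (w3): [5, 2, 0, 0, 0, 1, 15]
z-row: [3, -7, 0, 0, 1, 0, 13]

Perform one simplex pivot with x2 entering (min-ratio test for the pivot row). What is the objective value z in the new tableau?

Ratio test on column x2 — row 1: 26/5 = 26/5; row 2: entry 0 ≤ 0; row 3: 15/2 = 15/2. Minimum is 26/5 at row 1 (w1 leaves); pivot element 5.
Pivot on row 1; the z-row RHS becomes 13 − (-7)·(26/5) = 247/5.

247/5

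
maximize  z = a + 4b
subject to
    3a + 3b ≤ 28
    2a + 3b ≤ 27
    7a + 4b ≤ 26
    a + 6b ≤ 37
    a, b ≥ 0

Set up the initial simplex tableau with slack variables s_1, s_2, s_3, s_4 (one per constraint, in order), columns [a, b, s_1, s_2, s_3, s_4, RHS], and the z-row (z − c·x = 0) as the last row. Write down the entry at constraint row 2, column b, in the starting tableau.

3

Constraint 2 has coefficient 3 on b.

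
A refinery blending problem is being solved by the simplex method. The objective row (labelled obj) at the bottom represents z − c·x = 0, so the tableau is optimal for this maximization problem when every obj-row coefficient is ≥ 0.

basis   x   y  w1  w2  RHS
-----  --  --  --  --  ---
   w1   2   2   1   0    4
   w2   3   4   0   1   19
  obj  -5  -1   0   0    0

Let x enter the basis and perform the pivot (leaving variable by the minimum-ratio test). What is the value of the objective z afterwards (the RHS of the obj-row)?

Ratio test on column x — row 1: 4/2 = 2; row 2: 19/3 = 19/3. Minimum is 2 at row 1 (w1 leaves); pivot element 2.
Pivot on row 1; the obj-row RHS becomes 0 − (-5)·2 = 10.

10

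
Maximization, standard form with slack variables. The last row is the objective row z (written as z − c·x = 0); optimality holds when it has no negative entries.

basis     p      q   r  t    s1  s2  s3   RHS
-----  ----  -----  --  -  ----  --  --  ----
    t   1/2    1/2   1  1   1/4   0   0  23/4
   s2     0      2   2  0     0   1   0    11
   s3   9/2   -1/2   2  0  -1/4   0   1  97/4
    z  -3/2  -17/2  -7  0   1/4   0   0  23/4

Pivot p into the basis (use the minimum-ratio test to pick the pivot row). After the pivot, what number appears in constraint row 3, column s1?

-1/18

Ratio test on column p — row 1: (23/4)/(1/2) = 23/2; row 2: entry 0 ≤ 0; row 3: (97/4)/(9/2) = 97/18. Minimum is 97/18 at row 3 (s3 leaves); pivot element 9/2.
Divide row 3 by 9/2; eliminate column p from the other rows.
In the new row 3, the s1 entry is the old entry divided by the pivot: (-1/4)/(9/2) = -1/18.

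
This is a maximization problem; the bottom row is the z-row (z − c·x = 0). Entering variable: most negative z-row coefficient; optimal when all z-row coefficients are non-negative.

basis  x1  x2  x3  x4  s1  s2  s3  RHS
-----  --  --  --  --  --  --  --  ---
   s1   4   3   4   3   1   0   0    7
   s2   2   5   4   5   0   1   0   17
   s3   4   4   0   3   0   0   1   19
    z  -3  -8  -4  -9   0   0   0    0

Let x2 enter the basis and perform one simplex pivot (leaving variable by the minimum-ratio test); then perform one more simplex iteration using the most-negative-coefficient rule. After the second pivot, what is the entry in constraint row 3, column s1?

-1

Ratio test on column x2 — row 1: 7/3 = 7/3; row 2: 17/5 = 17/5; row 3: 19/4 = 19/4. Minimum is 7/3 at row 1 (s1 leaves); pivot element 3.
Divide row 1 by 3; eliminate column x2 from the other rows.
Second iteration: most negative z-row entry is -1 in column x4, so x4 enters.
Ratio test on column x4 — row 1: (7/3)/1 = 7/3; row 2: entry 0 ≤ 0; row 3: entry -1 ≤ 0. Minimum is 7/3 at row 1 (x2 leaves); pivot element 1.
Divide row 1 by 1; eliminate column x4 from the other rows.
After both pivots, the entry at constraint row 3, column s1 is -1.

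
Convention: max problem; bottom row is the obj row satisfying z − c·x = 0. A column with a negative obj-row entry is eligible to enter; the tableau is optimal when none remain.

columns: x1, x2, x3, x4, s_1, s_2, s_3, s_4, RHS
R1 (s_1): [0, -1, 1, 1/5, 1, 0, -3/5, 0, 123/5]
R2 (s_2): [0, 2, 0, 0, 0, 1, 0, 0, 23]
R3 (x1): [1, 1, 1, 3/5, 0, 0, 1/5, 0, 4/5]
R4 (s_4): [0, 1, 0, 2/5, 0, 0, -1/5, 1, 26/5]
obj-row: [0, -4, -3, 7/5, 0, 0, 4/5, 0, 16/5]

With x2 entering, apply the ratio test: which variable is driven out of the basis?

Column x2 entries and ratios — s_1: -1 ≤ 0, skip; s_2: 23/2 = 23/2; x1: (4/5)/1 = 4/5; s_4: (26/5)/1 = 26/5.
Smallest ratio is 4/5 in the row of x1, so x1 leaves.

x1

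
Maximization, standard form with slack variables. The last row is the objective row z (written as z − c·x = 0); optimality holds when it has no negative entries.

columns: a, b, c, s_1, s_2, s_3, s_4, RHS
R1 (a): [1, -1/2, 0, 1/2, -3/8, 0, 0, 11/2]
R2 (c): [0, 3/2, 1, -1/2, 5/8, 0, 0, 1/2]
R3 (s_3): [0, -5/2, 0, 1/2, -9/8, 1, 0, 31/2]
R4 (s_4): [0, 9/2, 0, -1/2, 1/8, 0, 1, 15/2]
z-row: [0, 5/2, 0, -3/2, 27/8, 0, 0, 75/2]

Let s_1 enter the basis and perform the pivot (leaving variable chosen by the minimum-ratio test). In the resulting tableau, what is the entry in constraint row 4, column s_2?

Ratio test on column s_1 — row 1: (11/2)/(1/2) = 11; row 2: entry -1/2 ≤ 0; row 3: (31/2)/(1/2) = 31; row 4: entry -1/2 ≤ 0. Minimum is 11 at row 1 (a leaves); pivot element 1/2.
Divide row 1 by 1/2; eliminate column s_1 from the other rows.
Row 4 update in column s_2: 1/8 − (-1/2)·(-3/4) = -1/4.

-1/4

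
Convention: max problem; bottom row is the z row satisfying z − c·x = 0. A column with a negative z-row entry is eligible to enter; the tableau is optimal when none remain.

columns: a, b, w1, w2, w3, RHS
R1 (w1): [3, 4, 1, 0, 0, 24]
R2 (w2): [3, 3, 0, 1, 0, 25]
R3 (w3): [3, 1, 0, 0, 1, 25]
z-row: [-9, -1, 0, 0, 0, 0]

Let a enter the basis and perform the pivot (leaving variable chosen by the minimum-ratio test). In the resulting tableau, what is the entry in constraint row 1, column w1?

1/3

Ratio test on column a — row 1: 24/3 = 8; row 2: 25/3 = 25/3; row 3: 25/3 = 25/3. Minimum is 8 at row 1 (w1 leaves); pivot element 3.
Divide row 1 by 3; eliminate column a from the other rows.
In the new row 1, the w1 entry is the old entry divided by the pivot: 1/3 = 1/3.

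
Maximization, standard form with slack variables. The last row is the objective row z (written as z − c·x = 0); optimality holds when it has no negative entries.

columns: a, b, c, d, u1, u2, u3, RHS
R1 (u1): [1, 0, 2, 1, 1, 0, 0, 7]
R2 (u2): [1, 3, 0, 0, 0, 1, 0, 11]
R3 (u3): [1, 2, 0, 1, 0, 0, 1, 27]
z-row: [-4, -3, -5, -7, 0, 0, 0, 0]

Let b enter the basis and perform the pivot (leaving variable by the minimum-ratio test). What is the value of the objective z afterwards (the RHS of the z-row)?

Ratio test on column b — row 1: entry 0 ≤ 0; row 2: 11/3 = 11/3; row 3: 27/2 = 27/2. Minimum is 11/3 at row 2 (u2 leaves); pivot element 3.
Pivot on row 2; the z-row RHS becomes 0 − (-3)·(11/3) = 11.

11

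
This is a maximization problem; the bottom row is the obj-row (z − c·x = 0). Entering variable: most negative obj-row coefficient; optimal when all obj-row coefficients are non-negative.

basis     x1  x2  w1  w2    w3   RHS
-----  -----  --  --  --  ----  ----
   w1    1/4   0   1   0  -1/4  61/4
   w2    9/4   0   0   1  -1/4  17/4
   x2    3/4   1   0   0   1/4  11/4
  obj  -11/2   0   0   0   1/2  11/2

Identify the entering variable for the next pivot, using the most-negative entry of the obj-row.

Negative obj-row entries: x1: -11/2.
The most negative is -11/2 in column x1, so x1 enters.

x1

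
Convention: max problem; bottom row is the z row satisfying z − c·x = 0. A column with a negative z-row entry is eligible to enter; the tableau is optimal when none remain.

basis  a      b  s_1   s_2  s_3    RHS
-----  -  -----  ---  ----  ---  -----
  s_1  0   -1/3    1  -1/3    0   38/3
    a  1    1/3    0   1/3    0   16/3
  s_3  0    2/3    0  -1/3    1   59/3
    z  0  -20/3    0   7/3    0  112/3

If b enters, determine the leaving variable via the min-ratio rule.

Column b entries and ratios — s_1: -1/3 ≤ 0, skip; a: (16/3)/(1/3) = 16; s_3: (59/3)/(2/3) = 59/2.
Smallest ratio is 16 in the row of a, so a leaves.

a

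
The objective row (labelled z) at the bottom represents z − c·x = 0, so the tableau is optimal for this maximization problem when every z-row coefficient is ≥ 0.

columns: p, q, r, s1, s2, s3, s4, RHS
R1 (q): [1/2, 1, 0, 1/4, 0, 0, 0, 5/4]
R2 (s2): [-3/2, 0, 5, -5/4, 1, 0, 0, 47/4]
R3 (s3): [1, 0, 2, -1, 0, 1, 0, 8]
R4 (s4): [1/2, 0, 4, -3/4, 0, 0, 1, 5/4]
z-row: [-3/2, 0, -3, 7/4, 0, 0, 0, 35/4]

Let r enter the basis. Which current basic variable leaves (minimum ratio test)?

s4

Column r entries and ratios — q: 0 ≤ 0, skip; s2: (47/4)/5 = 47/20; s3: 8/2 = 4; s4: (5/4)/4 = 5/16.
Smallest ratio is 5/16 in the row of s4, so s4 leaves.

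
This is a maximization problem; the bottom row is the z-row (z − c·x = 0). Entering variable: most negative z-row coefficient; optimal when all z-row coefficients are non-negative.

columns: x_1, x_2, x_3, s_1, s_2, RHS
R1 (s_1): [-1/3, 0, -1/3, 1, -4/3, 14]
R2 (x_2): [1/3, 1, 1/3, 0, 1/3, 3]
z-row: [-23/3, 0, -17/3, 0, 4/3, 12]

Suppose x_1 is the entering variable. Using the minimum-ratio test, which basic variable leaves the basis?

Column x_1 entries and ratios — s_1: -1/3 ≤ 0, skip; x_2: 3/(1/3) = 9.
Smallest ratio is 9 in the row of x_2, so x_2 leaves.

x_2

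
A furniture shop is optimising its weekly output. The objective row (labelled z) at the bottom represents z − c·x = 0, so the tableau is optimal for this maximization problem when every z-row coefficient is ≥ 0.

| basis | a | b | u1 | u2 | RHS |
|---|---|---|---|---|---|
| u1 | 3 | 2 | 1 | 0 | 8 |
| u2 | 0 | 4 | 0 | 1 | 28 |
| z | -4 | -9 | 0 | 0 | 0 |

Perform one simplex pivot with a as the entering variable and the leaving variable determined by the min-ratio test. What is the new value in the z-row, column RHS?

32/3

Ratio test on column a — row 1: 8/3 = 8/3; row 2: entry 0 ≤ 0. Minimum is 8/3 at row 1 (u1 leaves); pivot element 3.
Divide row 1 by 3; eliminate column a from the other rows.
z-row update in column RHS: 0 − (-4)·(8/3) = 32/3.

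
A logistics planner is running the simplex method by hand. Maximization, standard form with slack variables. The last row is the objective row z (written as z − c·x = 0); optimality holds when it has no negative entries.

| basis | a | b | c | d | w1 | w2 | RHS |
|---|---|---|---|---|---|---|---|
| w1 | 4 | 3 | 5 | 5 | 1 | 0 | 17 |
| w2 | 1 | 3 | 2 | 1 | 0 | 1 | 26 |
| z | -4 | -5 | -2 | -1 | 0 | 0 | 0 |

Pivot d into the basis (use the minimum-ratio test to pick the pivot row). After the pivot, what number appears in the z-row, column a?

Ratio test on column d — row 1: 17/5 = 17/5; row 2: 26/1 = 26. Minimum is 17/5 at row 1 (w1 leaves); pivot element 5.
Divide row 1 by 5; eliminate column d from the other rows.
z-row update in column a: -4 − (-1)·(4/5) = -16/5.

-16/5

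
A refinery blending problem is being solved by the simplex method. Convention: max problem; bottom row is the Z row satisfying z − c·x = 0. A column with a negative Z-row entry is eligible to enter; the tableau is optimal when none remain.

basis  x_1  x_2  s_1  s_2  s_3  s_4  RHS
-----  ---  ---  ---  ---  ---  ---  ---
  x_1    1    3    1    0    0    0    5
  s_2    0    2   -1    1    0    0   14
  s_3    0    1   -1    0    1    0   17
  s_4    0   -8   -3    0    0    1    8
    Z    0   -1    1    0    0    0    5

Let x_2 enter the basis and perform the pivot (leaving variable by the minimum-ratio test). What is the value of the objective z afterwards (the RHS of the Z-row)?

20/3

Ratio test on column x_2 — row 1: 5/3 = 5/3; row 2: 14/2 = 7; row 3: 17/1 = 17; row 4: entry -8 ≤ 0. Minimum is 5/3 at row 1 (x_1 leaves); pivot element 3.
Pivot on row 1; the Z-row RHS becomes 5 − (-1)·(5/3) = 20/3.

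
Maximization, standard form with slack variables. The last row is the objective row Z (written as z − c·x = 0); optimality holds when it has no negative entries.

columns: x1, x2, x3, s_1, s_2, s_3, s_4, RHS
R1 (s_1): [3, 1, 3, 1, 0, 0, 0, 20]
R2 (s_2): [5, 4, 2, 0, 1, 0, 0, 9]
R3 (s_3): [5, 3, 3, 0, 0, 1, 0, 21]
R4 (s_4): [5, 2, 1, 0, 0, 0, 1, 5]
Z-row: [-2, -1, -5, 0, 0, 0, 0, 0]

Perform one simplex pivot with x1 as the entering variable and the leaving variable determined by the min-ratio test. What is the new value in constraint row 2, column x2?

Ratio test on column x1 — row 1: 20/3 = 20/3; row 2: 9/5 = 9/5; row 3: 21/5 = 21/5; row 4: 5/5 = 1. Minimum is 1 at row 4 (s_4 leaves); pivot element 5.
Divide row 4 by 5; eliminate column x1 from the other rows.
Row 2 update in column x2: 4 − 5·(2/5) = 2.

2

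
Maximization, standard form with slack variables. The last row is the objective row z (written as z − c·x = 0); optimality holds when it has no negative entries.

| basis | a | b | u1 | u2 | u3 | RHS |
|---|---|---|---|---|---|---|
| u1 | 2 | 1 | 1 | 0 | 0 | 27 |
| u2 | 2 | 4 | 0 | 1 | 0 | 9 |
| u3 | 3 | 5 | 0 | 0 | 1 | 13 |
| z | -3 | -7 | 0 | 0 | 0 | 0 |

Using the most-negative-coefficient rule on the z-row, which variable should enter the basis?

Negative z-row entries: a: -3, b: -7.
The most negative is -7 in column b, so b enters.

b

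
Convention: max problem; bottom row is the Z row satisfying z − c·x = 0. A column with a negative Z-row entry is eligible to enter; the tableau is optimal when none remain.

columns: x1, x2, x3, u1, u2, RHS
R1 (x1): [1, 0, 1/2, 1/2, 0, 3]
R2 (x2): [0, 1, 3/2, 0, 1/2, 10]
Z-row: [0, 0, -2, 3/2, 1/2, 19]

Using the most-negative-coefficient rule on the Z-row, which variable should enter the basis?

x3

Negative Z-row entries: x3: -2.
The most negative is -2 in column x3, so x3 enters.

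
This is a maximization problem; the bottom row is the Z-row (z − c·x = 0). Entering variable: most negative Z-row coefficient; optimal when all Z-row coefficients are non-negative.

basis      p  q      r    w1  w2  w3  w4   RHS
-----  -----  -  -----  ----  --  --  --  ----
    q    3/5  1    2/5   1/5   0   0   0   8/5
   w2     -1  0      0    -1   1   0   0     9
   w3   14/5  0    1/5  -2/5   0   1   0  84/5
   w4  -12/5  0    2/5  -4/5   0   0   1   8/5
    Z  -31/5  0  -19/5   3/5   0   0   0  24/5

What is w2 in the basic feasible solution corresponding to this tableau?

9

w2 is basic (row 2); its value is the RHS of that row, 9.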